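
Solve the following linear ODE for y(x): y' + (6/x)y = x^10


P(x) = 6/x ⇒ μ = x^6.
(x^6 y)' = x^6·x^10 = x^16.
Integrate: x^6 y = x^17/(17) + C.
Solve for y: y = (1/17)x^11 + C/x^6.


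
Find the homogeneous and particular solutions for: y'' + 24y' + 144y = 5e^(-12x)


Characteristic polynomial (r + 12)² = 0; repeated root r = -12.
y_h = (C₁ + C₂x)e^(-12x). Forcing matches the repeated root (resonance), so try y_p = Ax² e^(-12x).
Substitute and solve for A: 2A = 5, so A = 5/2.
General solution: y = (C₁ + C₂x + (5/2)x²)e^(-12x).


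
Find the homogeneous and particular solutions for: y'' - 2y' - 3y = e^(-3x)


Characteristic roots of r² - 2r - 3 = 0 are -1, 3.
y_h = C₁e^(-x) + C₂e^(3x).
Forcing exponent -3 is not a characteristic root; try y_p = Ae^(-3x).
Substitute: A·(9 + (-2)·-3 + (-3)) = A·12 = 1, so A = 1/12.
General solution: y = C₁e^(-x) + C₂e^(3x) + (1/12)e^(-3x).


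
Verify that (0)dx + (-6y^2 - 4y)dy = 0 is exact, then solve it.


Check exactness: ∂M/∂y = 0 and ∂N/∂x = 0; equal, so the equation is exact.
Integrate M with respect to x (treating y as constant): ∫M dx = 0 + h(y).
Differentiate w.r.t. y and set equal to N: the x-dependent terms already match, leaving h'(y) = -6y^2 - 4y. Integrate: h(y) = -2y^3 - 2y^2.
So F(x,y) = -2y^3 - 2y^2.
General solution: -2y^3 - 2y^2 = C.


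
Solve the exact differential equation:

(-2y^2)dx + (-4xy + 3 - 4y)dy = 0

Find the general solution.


Check exactness: ∂M/∂y = -4y and ∂N/∂x = -4y; equal, so the equation is exact.
Integrate M with respect to x (treating y as constant): ∫M dx = -2xy^2 + h(y).
Differentiate w.r.t. y and set equal to N: the x-dependent terms already match, leaving h'(y) = 3 - 4y. Integrate: h(y) = 3y - 2y^2.
So F(x,y) = -2xy^2 + 3y - 2y^2.
General solution: -2xy^2 + 3y - 2y^2 = C.


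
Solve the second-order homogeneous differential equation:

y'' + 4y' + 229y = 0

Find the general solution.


Characteristic equation: r² + 4r + 229 = 0.
Discriminant is negative; roots r = -2 ± 15i (complex conjugate pair).
General solution uses e^(α x)(C₁ cos(β x) + C₂ sin(β x)): y = e^(-2x)(C₁cos(15x) + C₂sin(15x)).


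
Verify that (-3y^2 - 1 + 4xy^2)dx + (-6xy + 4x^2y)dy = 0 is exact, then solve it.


Check exactness: ∂M/∂y = -6y + 8xy and ∂N/∂x = -6y + 8xy; equal, so the equation is exact.
Integrate M with respect to x (treating y as constant): ∫M dx = -3xy^2 - x + 2x^2y^2 + h(y).
Differentiate w.r.t. y and set equal to N: all terms match, so h'(y) = 0 and h is a constant absorbed into C.
General solution: -3xy^2 - x + 2x^2y^2 = C.


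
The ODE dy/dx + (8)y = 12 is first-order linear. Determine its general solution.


P(x) = 8, Q(x) = 12; integrating factor μ = e^(8x).
(μ y)' = 12e^(8x) ⇒ μ y = (3/2)e^(8x) + C.
Divide by μ: y = 3/2 + Ce^(-8x).


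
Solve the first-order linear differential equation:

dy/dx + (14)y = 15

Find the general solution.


P(x) = 14, Q(x) = 15; integrating factor μ = e^(14x).
(μ y)' = 15e^(14x) ⇒ μ y = (15/14)e^(14x) + C.
Divide by μ: y = 15/14 + Ce^(-14x).


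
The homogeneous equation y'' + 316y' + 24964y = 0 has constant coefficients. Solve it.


Characteristic equation: r² + 316r + 24964 = 0, i.e. (r + 158)² = 0.
Repeated root r = -158; include an x factor for the second linearly independent solution.
General solution: y = (C₁ + C₂x)e^(-158x).


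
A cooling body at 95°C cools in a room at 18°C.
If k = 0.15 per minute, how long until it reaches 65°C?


From T(t) = T_a + (T₀ - T_a)e^(-kt), set T(t) = 65:
(65 - 18) / (95 - 18) = e^(-0.15t), so t = -ln(0.610)/0.15 ≈ 3.3 minutes.


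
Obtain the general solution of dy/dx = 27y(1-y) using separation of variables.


Separate: dy/[y(1-y)] = 27 dx.
Partial fractions: 1/[y(1-y)] = 1/y + 1/(1-y).
Integrate: ln|y/(1-y)| = 27x + C₀.
Solve for y: y = 1/(1 + Ce^(-27x)).


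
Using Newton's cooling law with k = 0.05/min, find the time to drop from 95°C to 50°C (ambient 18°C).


From T(t) = T_a + (T₀ - T_a)e^(-kt), set T(t) = 50:
(50 - 18) / (95 - 18) = e^(-0.05t), so t = -ln(0.416)/0.05 ≈ 17.6 minutes.


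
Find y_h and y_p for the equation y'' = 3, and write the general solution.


Characteristic polynomial (r - 0)² = 0; repeated root r = 0.
y_h = (C₁ + C₂x). Forcing matches the repeated root (resonance), so try y_p = Ax².
Substitute and solve for A: 2A = 3, so A = 3/2.
General solution: y = C₁ + C₂x + (3/2)x².


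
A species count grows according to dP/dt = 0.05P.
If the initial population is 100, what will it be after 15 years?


The ODE dP/dt = 0.05P has solution P(t) = P(0)e^(0.05t).
Substitute P(0) = 100 and t = 15: P(15) = 100 e^(0.75) ≈ 212.


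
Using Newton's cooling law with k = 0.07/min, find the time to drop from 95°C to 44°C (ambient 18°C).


From T(t) = T_a + (T₀ - T_a)e^(-kt), set T(t) = 44:
(44 - 18) / (95 - 18) = e^(-0.07t), so t = -ln(0.338)/0.07 ≈ 15.5 minutes.


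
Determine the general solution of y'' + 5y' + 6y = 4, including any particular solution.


Characteristic roots of r² + 5r + 6 = 0 are -3, -2.
y_h = C₁e^(-3x) + C₂e^(-2x).
Constant forcing; try y_p = A. Then 6A = 4 ⇒ A = 2/3.
General solution: y = C₁e^(-3x) + C₂e^(-2x) + 2/3.


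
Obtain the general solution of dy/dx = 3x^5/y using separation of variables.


Separate variables: y dy = 3x^5 dx.
Integrate both sides: y²/2 = (1/2)x^6 + C₀.
Multiply by 2: y² = x^6 + C.


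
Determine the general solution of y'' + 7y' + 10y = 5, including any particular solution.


Characteristic roots of r² + 7r + 10 = 0 are -2, -5.
y_h = C₁e^(-2x) + C₂e^(-5x).
Constant forcing; try y_p = A. Then 10A = 5 ⇒ A = 1/2.
General solution: y = C₁e^(-2x) + C₂e^(-5x) + 1/2.


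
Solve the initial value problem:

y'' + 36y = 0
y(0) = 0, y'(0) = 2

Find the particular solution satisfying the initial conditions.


Characteristic roots of r² + 36 = 0 are ±6i, so y = C₁cos(6x) + C₂sin(6x).
Apply y(0) = 0: C₁ = 0. Differentiate and apply y'(0) = 2: 6·C₂ = 2, so C₂ = 1/3.
Particular solution: y = (1/3)sin(6x).


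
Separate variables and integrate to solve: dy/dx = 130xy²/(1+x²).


Separate: dy/y² = 130x/(1+x²) dx.
Integrate LHS: ∫ dy/y² = -1/y.
Integrate RHS via u = 1+x²: 65ln(1+x²) + C.
Result: -1/y = 65ln(1+x²) + C.


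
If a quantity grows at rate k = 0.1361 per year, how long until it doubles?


Exponential growth: P(t) = P₀ e^(0.1361t). Set P(t)/P₀ = 2: e^(0.1361t) = 2.
Solve: t = ln(2)/0.1361 ≈ 5.09 years.


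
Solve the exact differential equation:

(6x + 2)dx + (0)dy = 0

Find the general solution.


Check exactness: ∂M/∂y = 0 and ∂N/∂x = 0; equal, so the equation is exact.
Integrate M with respect to x (treating y as constant): ∫M dx = 3x^2 + 2x + h(y).
Differentiate w.r.t. y and set equal to N: all terms match, so h'(y) = 0 and h is a constant absorbed into C.
General solution: 3x^2 + 2x = C.


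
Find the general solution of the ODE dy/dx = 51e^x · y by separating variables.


Separate variables: dy/y = 51e^x dx.
Integrate: ln|y| = 51e^x + C₀.
Exponentiate: y = Ce^(51e^x).


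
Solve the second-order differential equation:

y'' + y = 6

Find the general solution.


Homogeneous part: r² + 1 = 0 ⇒ r = ±1i, so y_h = C₁cos(x) + C₂sin(x).
Try constant y_p = A; plug in: 1A = 6 ⇒ A = 6.
General solution: y = C₁cos(x) + C₂sin(x) + 6.


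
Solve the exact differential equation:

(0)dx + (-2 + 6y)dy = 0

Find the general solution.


Check exactness: ∂M/∂y = 0 and ∂N/∂x = 0; equal, so the equation is exact.
Integrate M with respect to x (treating y as constant): ∫M dx = 0 + h(y).
Differentiate w.r.t. y and set equal to N: the x-dependent terms already match, leaving h'(y) = -2 + 6y. Integrate: h(y) = -2y + 3y^2.
So F(x,y) = -2y + 3y^2.
General solution: -2y + 3y^2 = C.


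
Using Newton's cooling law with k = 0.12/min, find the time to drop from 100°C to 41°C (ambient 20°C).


From T(t) = T_a + (T₀ - T_a)e^(-kt), set T(t) = 41:
(41 - 20) / (100 - 20) = e^(-0.12t), so t = -ln(0.263)/0.12 ≈ 11.1 minutes.


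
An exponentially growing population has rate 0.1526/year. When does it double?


Exponential growth: P(t) = P₀ e^(0.1526t). Set P(t)/P₀ = 2: e^(0.1526t) = 2.
Solve: t = ln(2)/0.1526 ≈ 4.54 years.


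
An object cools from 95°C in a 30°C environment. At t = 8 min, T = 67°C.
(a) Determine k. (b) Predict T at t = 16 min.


Newton's law: T(t) = T_a + (T₀ - T_a)e^(-kt).
(a) Use T(8) = 67: (67 - 30)/(95 - 30) = e^(-k·8), so k = -ln(0.569)/8 ≈ 0.0704.
(b) Apply k to t = 16: T(16) = 30 + (65)e^(-1.127) ≈ 51.1°C.


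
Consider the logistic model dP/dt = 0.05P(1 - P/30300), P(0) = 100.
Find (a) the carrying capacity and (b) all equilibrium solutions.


Logistic ODE dP/dt = 0.05P(1 - P/30300) has equilibria where dP/dt = 0, i.e. P = 0 or P = 30300.
The coefficient (1 - P/K) = 0 when P = K, identifying K = 30300 as the carrying capacity.
(a) K = 30300; (b) equilibria P = 0 and P = 30300.


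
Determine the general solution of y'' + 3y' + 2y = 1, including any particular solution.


Characteristic roots of r² + 3r + 2 = 0 are -2, -1.
y_h = C₁e^(-2x) + C₂e^(-x).
Constant forcing; try y_p = A. Then 2A = 1 ⇒ A = 1/2.
General solution: y = C₁e^(-2x) + C₂e^(-x) + 1/2.


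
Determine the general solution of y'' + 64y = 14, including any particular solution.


Homogeneous part: r² + 64 = 0 ⇒ r = ±8i, so y_h = C₁cos(8x) + C₂sin(8x).
Try constant y_p = A; plug in: 64A = 14 ⇒ A = 7/32.
General solution: y = C₁cos(8x) + C₂sin(8x) + 7/32.


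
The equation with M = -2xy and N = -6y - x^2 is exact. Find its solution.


Check exactness: ∂M/∂y = -2x and ∂N/∂x = -2x; equal, so the equation is exact.
Integrate M with respect to x (treating y as constant): ∫M dx = -x^2y + h(y).
Differentiate w.r.t. y and set equal to N: the x-dependent terms already match, leaving h'(y) = -6y. Integrate: h(y) = -3y^2.
So F(x,y) = -3y^2 - x^2y.
General solution: -3y^2 - x^2y = C.


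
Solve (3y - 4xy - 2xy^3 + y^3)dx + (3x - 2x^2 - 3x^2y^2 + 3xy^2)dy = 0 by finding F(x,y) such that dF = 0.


Check exactness: ∂M/∂y = 3 - 4x - 6xy^2 + 3y^2 and ∂N/∂x = 3 - 4x - 6xy^2 + 3y^2; equal, so the equation is exact.
Integrate M with respect to x (treating y as constant): ∫M dx = 3xy - 2x^2y - x^2y^3 + xy^3 + h(y).
Differentiate w.r.t. y and set equal to N: all terms match, so h'(y) = 0 and h is a constant absorbed into C.
General solution: 3xy - 2x^2y - x^2y^3 + xy^3 = C.


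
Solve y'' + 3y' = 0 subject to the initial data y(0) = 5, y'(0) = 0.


Characteristic roots of r² + 3r = 0 are 0, -3.
General solution y = c₁ + c₂ e^(-3x).
Apply y(0) = 5: c₁ + c₂ = 5. Apply y'(0) = 0: 0 c₁ - 3 c₂ = 0.
Solve: c₁ = 5, c₂ = 0.
Particular solution: y = 5 + 0e^(-3x).


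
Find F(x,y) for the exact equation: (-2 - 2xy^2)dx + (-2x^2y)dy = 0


Check exactness: ∂M/∂y = -4xy and ∂N/∂x = -4xy; equal, so the equation is exact.
Integrate M with respect to x (treating y as constant): ∫M dx = -2x - x^2y^2 + h(y).
Differentiate w.r.t. y and set equal to N: all terms match, so h'(y) = 0 and h is a constant absorbed into C.
General solution: -2x - x^2y^2 = C.


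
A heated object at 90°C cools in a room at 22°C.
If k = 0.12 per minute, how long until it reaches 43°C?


From T(t) = T_a + (T₀ - T_a)e^(-kt), set T(t) = 43:
(43 - 22) / (90 - 22) = e^(-0.12t), so t = -ln(0.309)/0.12 ≈ 9.8 minutes.


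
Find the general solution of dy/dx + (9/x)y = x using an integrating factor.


P(x) = 9/x ⇒ μ = x^9.
(x^9 y)' = x^9·x^1 = x^10.
Integrate: x^9 y = x^11/(11) + C.
Solve for y: y = (1/11)x^2 + C/x^9.


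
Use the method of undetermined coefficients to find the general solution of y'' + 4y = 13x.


Homogeneous: r² + 4 = 0 ⇒ r = ±2i, y_h = C₁cos(2x) + C₂sin(2x).
Polynomial forcing; try y_p = Ax + B. Then y_p'' + 4 y_p = 4(Ax + B) = 13x, so B = 0 and A = 13/4.
General solution: y = C₁cos(2x) + C₂sin(2x) + (13/4)x.


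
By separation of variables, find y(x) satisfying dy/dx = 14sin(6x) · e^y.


Separate: e^(-y) dy = 14sin(6x) dx.
Integrate: -e^(-y) = -(7/3)cos(6x) + C₀.
Rearrange: e^(-y) = (7/3)cos(6x) + C.


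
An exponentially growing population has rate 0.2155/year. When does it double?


Exponential growth: P(t) = P₀ e^(0.2155t). Set P(t)/P₀ = 2: e^(0.2155t) = 2.
Solve: t = ln(2)/0.2155 ≈ 3.22 years.


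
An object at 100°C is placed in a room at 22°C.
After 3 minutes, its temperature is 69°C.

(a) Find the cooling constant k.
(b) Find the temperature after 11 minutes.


Newton's law: T(t) = T_a + (T₀ - T_a)e^(-kt).
(a) Use T(3) = 69: (69 - 22)/(100 - 22) = e^(-k·3), so k = -ln(0.603)/3 ≈ 0.1689.
(b) Apply k to t = 11: T(11) = 22 + (78)e^(-1.857) ≈ 34.2°C.


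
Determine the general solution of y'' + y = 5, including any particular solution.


Homogeneous part: r² + 1 = 0 ⇒ r = ±1i, so y_h = C₁cos(x) + C₂sin(x).
Try constant y_p = A; plug in: 1A = 5 ⇒ A = 5.
General solution: y = C₁cos(x) + C₂sin(x) + 5.


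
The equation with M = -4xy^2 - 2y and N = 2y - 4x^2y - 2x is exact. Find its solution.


Check exactness: ∂M/∂y = -8xy - 2 and ∂N/∂x = -8xy - 2; equal, so the equation is exact.
Integrate M with respect to x (treating y as constant): ∫M dx = -2x^2y^2 - 2xy + h(y).
Differentiate w.r.t. y and set equal to N: the x-dependent terms already match, leaving h'(y) = 2y. Integrate: h(y) = y^2.
So F(x,y) = y^2 - 2x^2y^2 - 2xy.
General solution: y^2 - 2x^2y^2 - 2xy = C.


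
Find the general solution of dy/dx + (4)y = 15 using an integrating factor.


P(x) = 4, Q(x) = 15; integrating factor μ = e^(4x).
(μ y)' = 15e^(4x) ⇒ μ y = (15/4)e^(4x) + C.
Divide by μ: y = 15/4 + Ce^(-4x).


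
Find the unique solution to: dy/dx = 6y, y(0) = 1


General solution of y' = 6y is y = Ce^(6x).
Apply y(0) = 1: C = 1.
Particular solution: y = e^(6x).


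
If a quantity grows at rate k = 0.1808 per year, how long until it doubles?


Exponential growth: P(t) = P₀ e^(0.1808t). Set P(t)/P₀ = 2: e^(0.1808t) = 2.
Solve: t = ln(2)/0.1808 ≈ 3.83 years.


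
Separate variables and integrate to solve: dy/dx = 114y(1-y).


Separate: dy/[y(1-y)] = 114 dx.
Partial fractions: 1/[y(1-y)] = 1/y + 1/(1-y).
Integrate: ln|y/(1-y)| = 114x + C₀.
Solve for y: y = 1/(1 + Ce^(-114x)).


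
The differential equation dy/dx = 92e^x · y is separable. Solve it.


Separate variables: dy/y = 92e^x dx.
Integrate: ln|y| = 92e^x + C₀.
Exponentiate: y = Ce^(92e^x).


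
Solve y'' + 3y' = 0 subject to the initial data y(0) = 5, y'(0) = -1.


Characteristic roots of r² + 3r = 0 are -3, 0.
General solution y = c₁ e^(-3x) + c₂.
Apply y(0) = 5: c₁ + c₂ = 5. Apply y'(0) = -1: -3 c₁ + 0 c₂ = -1.
Solve: c₁ = 1/3, c₂ = 14/3.
Particular solution: y = (1/3)e^(-3x) + 14/3.


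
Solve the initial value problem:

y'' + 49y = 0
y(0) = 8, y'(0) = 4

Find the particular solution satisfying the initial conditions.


Characteristic roots of r² + 49 = 0 are ±7i, so y = C₁cos(7x) + C₂sin(7x).
Apply y(0) = 8: C₁ = 8. Differentiate and apply y'(0) = 4: 7·C₂ = 4, so C₂ = 4/7.
Particular solution: y = 8cos(7x) + (4/7)sin(7x).


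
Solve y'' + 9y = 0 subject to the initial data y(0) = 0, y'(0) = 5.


Characteristic roots of r² + 9 = 0 are ±3i, so y = C₁cos(3x) + C₂sin(3x).
Apply y(0) = 0: C₁ = 0. Differentiate and apply y'(0) = 5: 3·C₂ = 5, so C₂ = 5/3.
Particular solution: y = (5/3)sin(3x).


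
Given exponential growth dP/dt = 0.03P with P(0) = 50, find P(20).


The ODE dP/dt = 0.03P has solution P(t) = P(0)e^(0.03t).
Substitute P(0) = 50 and t = 20: P(20) = 50 e^(0.60) ≈ 91.


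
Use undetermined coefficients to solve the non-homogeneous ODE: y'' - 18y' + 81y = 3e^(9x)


Characteristic polynomial (r - 9)² = 0; repeated root r = 9.
y_h = (C₁ + C₂x)e^(9x). Forcing matches the repeated root (resonance), so try y_p = Ax² e^(9x).
Substitute and solve for A: 2A = 3, so A = 3/2.
General solution: y = (C₁ + C₂x + (3/2)x²)e^(9x).


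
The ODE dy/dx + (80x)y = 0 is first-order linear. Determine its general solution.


P(x) = 80x ⇒ μ = e^(40x²).
Q(x) = 0 so μ y is constant: y = Ce^(-40x²).


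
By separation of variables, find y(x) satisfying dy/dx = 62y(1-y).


Separate: dy/[y(1-y)] = 62 dx.
Partial fractions: 1/[y(1-y)] = 1/y + 1/(1-y).
Integrate: ln|y/(1-y)| = 62x + C₀.
Solve for y: y = 1/(1 + Ce^(-62x)).


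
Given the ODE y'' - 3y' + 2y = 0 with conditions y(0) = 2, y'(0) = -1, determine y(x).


Characteristic roots of r² - 3r + 2 = 0 are 1, 2.
General solution y = c₁ e^(x) + c₂ e^(2x).
Apply y(0) = 2: c₁ + c₂ = 2. Apply y'(0) = -1: 1 c₁ + 2 c₂ = -1.
Solve: c₁ = 5, c₂ = -3.
Particular solution: y = 5e^(x) - 3e^(2x).


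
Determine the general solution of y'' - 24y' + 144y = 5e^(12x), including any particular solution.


Characteristic polynomial (r - 12)² = 0; repeated root r = 12.
y_h = (C₁ + C₂x)e^(12x). Forcing matches the repeated root (resonance), so try y_p = Ax² e^(12x).
Substitute and solve for A: 2A = 5, so A = 5/2.
General solution: y = (C₁ + C₂x + (5/2)x²)e^(12x).


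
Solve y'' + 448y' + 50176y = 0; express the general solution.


Characteristic equation: r² + 448r + 50176 = 0, i.e. (r + 224)² = 0.
Repeated root r = -224; include an x factor for the second linearly independent solution.
General solution: y = (C₁ + C₂x)e^(-224x).


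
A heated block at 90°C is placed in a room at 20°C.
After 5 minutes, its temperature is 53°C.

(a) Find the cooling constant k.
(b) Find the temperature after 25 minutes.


Newton's law: T(t) = T_a + (T₀ - T_a)e^(-kt).
(a) Use T(5) = 53: (53 - 20)/(90 - 20) = e^(-k·5), so k = -ln(0.471)/5 ≈ 0.1504.
(b) Apply k to t = 25: T(25) = 20 + (70)e^(-3.760) ≈ 21.6°C.


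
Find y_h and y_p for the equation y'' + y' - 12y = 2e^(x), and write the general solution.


Characteristic roots of r² + r - 12 = 0 are 3, -4.
y_h = C₁e^(3x) + C₂e^(-4x).
Forcing exponent 1 is not a characteristic root; try y_p = Ae^(x).
Substitute: A·(1 + (1)·1 + (-12)) = A·-10 = 2, so A = -1/5.
General solution: y = C₁e^(3x) + C₂e^(-4x) - (1/5)e^(x).


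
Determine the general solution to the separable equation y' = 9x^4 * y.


Separate variables: dy/y = 9x^4 dx.
Integrate: ln|y| = (9/5)x^5 + C₀.
Exponentiate: y = Ce^((9/5)x^5).


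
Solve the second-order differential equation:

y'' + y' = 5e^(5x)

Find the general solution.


Characteristic roots of r² + r = 0 are 0, -1.
y_h = C₁ + C₂e^(-x).
Forcing exponent 5 is not a characteristic root; try y_p = Ae^(5x).
Substitute: A·(25 + (1)·5 + (0)) = A·30 = 5, so A = 1/6.
General solution: y = C₁ + C₂e^(-x) + (1/6)e^(5x).


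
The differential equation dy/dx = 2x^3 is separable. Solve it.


Integrate both sides with respect to x: y = ∫ 2x^3 dx = (1/2)x^4 + C.


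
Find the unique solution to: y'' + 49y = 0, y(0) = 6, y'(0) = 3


Characteristic roots of r² + 49 = 0 are ±7i, so y = C₁cos(7x) + C₂sin(7x).
Apply y(0) = 6: C₁ = 6. Differentiate and apply y'(0) = 3: 7·C₂ = 3, so C₂ = 3/7.
Particular solution: y = 6cos(7x) + (3/7)sin(7x).


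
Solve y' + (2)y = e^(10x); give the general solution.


P(x) = 2 ⇒ μ = e^(2x).
(μ y)' = e^(12x) ⇒ μ y = e^(12x)/12 + C.
Divide by μ: y = (1/12)e^(10x) + Ce^(-2x).


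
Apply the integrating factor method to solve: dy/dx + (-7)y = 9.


P(x) = -7 ⇒ μ = e^(-7x).
(μ y)' = 9e^(-7x) ⇒ μ y = -(9/7)e^(-7x) + C.
Divide by μ: y = -9/7 + Ce^(7x).


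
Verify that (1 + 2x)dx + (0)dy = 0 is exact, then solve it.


Check exactness: ∂M/∂y = 0 and ∂N/∂x = 0; equal, so the equation is exact.
Integrate M with respect to x (treating y as constant): ∫M dx = x + x^2 + h(y).
Differentiate w.r.t. y and set equal to N: all terms match, so h'(y) = 0 and h is a constant absorbed into C.
General solution: x + x^2 = C.


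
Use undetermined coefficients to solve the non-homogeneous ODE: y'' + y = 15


Homogeneous part: r² + 1 = 0 ⇒ r = ±1i, so y_h = C₁cos(x) + C₂sin(x).
Try constant y_p = A; plug in: 1A = 15 ⇒ A = 15.
General solution: y = C₁cos(x) + C₂sin(x) + 15.


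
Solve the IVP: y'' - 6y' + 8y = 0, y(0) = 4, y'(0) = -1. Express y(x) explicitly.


Characteristic roots of r² - 6r + 8 = 0 are 4, 2.
General solution y = c₁ e^(4x) + c₂ e^(2x).
Apply y(0) = 4: c₁ + c₂ = 4. Apply y'(0) = -1: 4 c₁ + 2 c₂ = -1.
Solve: c₁ = -9/2, c₂ = 17/2.
Particular solution: y = -(9/2)e^(4x) + (17/2)e^(2x).


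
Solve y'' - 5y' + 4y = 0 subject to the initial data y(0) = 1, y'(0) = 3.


Characteristic roots of r² - 5r + 4 = 0 are 1, 4.
General solution y = c₁ e^(x) + c₂ e^(4x).
Apply y(0) = 1: c₁ + c₂ = 1. Apply y'(0) = 3: 1 c₁ + 4 c₂ = 3.
Solve: c₁ = 1/3, c₂ = 2/3.
Particular solution: y = (1/3)e^(x) + (2/3)e^(4x).


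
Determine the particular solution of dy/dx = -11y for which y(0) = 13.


General solution of y' = -11y is y = Ce^(-11x).
Apply y(0) = 13: C = 13.
Particular solution: y = 13e^(-11x).


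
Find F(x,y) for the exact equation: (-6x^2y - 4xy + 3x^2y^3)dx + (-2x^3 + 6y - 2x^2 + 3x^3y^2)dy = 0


Check exactness: ∂M/∂y = -6x^2 - 4x + 9x^2y^2 and ∂N/∂x = -6x^2 - 4x + 9x^2y^2; equal, so the equation is exact.
Integrate M with respect to x (treating y as constant): ∫M dx = -2x^3y - 2x^2y + x^3y^3 + h(y).
Differentiate w.r.t. y and set equal to N: the x-dependent terms already match, leaving h'(y) = 6y. Integrate: h(y) = 3y^2.
So F(x,y) = -2x^3y + 3y^2 - 2x^2y + x^3y^3.
General solution: -2x^3y + 3y^2 - 2x^2y + x^3y^3 = C.


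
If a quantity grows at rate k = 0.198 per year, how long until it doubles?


Exponential growth: P(t) = P₀ e^(0.198t). Set P(t)/P₀ = 2: e^(0.198t) = 2.
Solve: t = ln(2)/0.198 ≈ 3.50 years.


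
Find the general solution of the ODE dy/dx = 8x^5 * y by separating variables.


Separate variables: dy/y = 8x^5 dx.
Integrate: ln|y| = (4/3)x^6 + C₀.
Exponentiate: y = Ce^((4/3)x^6).


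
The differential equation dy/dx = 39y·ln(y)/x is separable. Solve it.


Separate: dy/[y ln(y)] = 39 dx/x.
Substitute u = ln(y): du/u = 39 dx/x.
Integrate: ln|ln(y)| = 39ln|x| + C₀, hence ln(y) = C·x^39.


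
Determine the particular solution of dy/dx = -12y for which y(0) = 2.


General solution of y' = -12y is y = Ce^(-12x).
Apply y(0) = 2: C = 2.
Particular solution: y = 2e^(-12x).


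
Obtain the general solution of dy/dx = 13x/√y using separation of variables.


Separate: √y dy = 13x dx.
Integrate: (2/3)y^(3/2) = (13/2)x² + C.


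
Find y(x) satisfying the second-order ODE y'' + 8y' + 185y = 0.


Characteristic equation: r² + 8r + 185 = 0.
Discriminant is negative; roots r = -4 ± 13i (complex conjugate pair).
General solution uses e^(α x)(C₁ cos(β x) + C₂ sin(β x)): y = e^(-4x)(C₁cos(13x) + C₂sin(13x)).


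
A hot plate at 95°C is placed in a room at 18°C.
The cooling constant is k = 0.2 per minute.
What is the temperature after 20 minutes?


Newton's law: dT/dt = -k(T - T_a) has solution T(t) = T_a + (T₀ - T_a)e^(-kt).
Plug in T_a = 18, T₀ = 95, k = 0.2, t = 20: T(20) = 18 + (77)e^(-4.00) ≈ 19.4°C.


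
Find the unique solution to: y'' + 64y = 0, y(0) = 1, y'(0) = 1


Characteristic roots of r² + 64 = 0 are ±8i, so y = C₁cos(8x) + C₂sin(8x).
Apply y(0) = 1: C₁ = 1. Differentiate and apply y'(0) = 1: 8·C₂ = 1, so C₂ = 1/8.
Particular solution: y = cos(8x) + (1/8)sin(8x).


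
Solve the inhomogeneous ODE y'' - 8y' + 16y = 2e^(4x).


Characteristic polynomial (r - 4)² = 0; repeated root r = 4.
y_h = (C₁ + C₂x)e^(4x). Forcing matches the repeated root (resonance), so try y_p = Ax² e^(4x).
Substitute and solve for A: 2A = 2, so A = 1.
General solution: y = (C₁ + C₂x + x²)e^(4x).


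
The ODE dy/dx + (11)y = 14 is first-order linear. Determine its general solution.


P(x) = 11, Q(x) = 14; integrating factor μ = e^(11x).
(μ y)' = 14e^(11x) ⇒ μ y = (14/11)e^(11x) + C.
Divide by μ: y = 14/11 + Ce^(-11x).


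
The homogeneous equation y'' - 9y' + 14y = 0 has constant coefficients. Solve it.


Characteristic equation: r² - 9r + 14 = 0.
Factor: (r - 7)(r - 2) = 0 ⇒ r = 7, 2 (distinct real).
General solution: y = C₁e^(7x) + C₂e^(2x).


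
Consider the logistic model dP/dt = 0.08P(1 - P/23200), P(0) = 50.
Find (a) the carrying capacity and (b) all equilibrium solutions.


Logistic ODE dP/dt = 0.08P(1 - P/23200) has equilibria where dP/dt = 0, i.e. P = 0 or P = 23200.
The coefficient (1 - P/K) = 0 when P = K, identifying K = 23200 as the carrying capacity.
(a) K = 23200; (b) equilibria P = 0 and P = 23200.


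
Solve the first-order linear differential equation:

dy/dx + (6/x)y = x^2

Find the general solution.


P(x) = 6/x ⇒ μ = x^6.
(x^6 y)' = x^8 ⇒ x^6 y = x^9/(9) + C.
Solve for y: y = (1/9)x^3 + C/x^6.


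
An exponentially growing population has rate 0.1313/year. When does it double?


Exponential growth: P(t) = P₀ e^(0.1313t). Set P(t)/P₀ = 2: e^(0.1313t) = 2.
Solve: t = ln(2)/0.1313 ≈ 5.28 years.


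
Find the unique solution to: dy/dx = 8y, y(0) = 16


General solution of y' = 8y is y = Ce^(8x).
Apply y(0) = 16: C = 16.
Particular solution: y = 16e^(8x).


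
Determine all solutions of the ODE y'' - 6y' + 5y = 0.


Characteristic equation: r² - 6r + 5 = 0.
Factor: (r - 1)(r - 5) = 0 ⇒ r = 1, 5 (distinct real).
General solution: y = C₁e^(x) + C₂e^(5x).


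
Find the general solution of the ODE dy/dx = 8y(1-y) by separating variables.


Separate: dy/[y(1-y)] = 8 dx.
Partial fractions: 1/[y(1-y)] = 1/y + 1/(1-y).
Integrate: ln|y/(1-y)| = 8x + C₀.
Solve for y: y = 1/(1 + Ce^(-8x)).


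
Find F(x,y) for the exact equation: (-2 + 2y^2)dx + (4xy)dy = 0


Check exactness: ∂M/∂y = 4y and ∂N/∂x = 4y; equal, so the equation is exact.
Integrate M with respect to x (treating y as constant): ∫M dx = -2x + 2xy^2 + h(y).
Differentiate w.r.t. y and set equal to N: all terms match, so h'(y) = 0 and h is a constant absorbed into C.
General solution: -2x + 2xy^2 = C.


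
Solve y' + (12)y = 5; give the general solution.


P(x) = 12, Q(x) = 5; integrating factor μ = e^(12x).
(μ y)' = 5e^(12x) ⇒ μ y = (5/12)e^(12x) + C.
Divide by μ: y = 5/12 + Ce^(-12x).


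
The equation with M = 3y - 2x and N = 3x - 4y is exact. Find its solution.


Check exactness: ∂M/∂y = 3 and ∂N/∂x = 3; equal, so the equation is exact.
Integrate M with respect to x (treating y as constant): ∫M dx = 3xy - x^2 + h(y).
Differentiate w.r.t. y and set equal to N: the x-dependent terms already match, leaving h'(y) = -4y. Integrate: h(y) = -2y^2.
So F(x,y) = 3xy - x^2 - 2y^2.
General solution: 3xy - x^2 - 2y^2 = C.


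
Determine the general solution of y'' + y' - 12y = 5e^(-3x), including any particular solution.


Characteristic roots of r² + r - 12 = 0 are -4, 3.
y_h = C₁e^(-4x) + C₂e^(3x).
Forcing exponent -3 is not a characteristic root; try y_p = Ae^(-3x).
Substitute: A·(9 + (1)·-3 + (-12)) = A·-6 = 5, so A = -5/6.
General solution: y = C₁e^(-4x) + C₂e^(3x) - (5/6)e^(-3x).


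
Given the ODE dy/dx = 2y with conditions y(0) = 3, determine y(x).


General solution of y' = 2y is y = Ce^(2x).
Apply y(0) = 3: C = 3.
Particular solution: y = 3e^(2x).


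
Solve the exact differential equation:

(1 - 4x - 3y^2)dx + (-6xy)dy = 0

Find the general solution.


Check exactness: ∂M/∂y = -6y and ∂N/∂x = -6y; equal, so the equation is exact.
Integrate M with respect to x (treating y as constant): ∫M dx = x - 2x^2 - 3xy^2 + h(y).
Differentiate w.r.t. y and set equal to N: all terms match, so h'(y) = 0 and h is a constant absorbed into C.
General solution: x - 2x^2 - 3xy^2 = C.


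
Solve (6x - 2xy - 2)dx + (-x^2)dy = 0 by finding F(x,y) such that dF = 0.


Check exactness: ∂M/∂y = -2x and ∂N/∂x = -2x; equal, so the equation is exact.
Integrate M with respect to x (treating y as constant): ∫M dx = 3x^2 - x^2y - 2x + h(y).
Differentiate w.r.t. y and set equal to N: all terms match, so h'(y) = 0 and h is a constant absorbed into C.
General solution: 3x^2 - x^2y - 2x = C.


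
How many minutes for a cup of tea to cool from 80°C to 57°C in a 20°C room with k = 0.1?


From T(t) = T_a + (T₀ - T_a)e^(-kt), set T(t) = 57:
(57 - 20) / (80 - 20) = e^(-0.1t), so t = -ln(0.617)/0.1 ≈ 4.8 minutes.


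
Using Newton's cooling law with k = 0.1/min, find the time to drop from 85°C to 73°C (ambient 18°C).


From T(t) = T_a + (T₀ - T_a)e^(-kt), set T(t) = 73:
(73 - 18) / (85 - 18) = e^(-0.1t), so t = -ln(0.821)/0.1 ≈ 2.0 minutes.


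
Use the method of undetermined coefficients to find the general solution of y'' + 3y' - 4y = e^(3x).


Characteristic roots of r² + 3r - 4 = 0 are 1, -4.
y_h = C₁e^(x) + C₂e^(-4x).
Forcing exponent 3 is not a characteristic root; try y_p = Ae^(3x).
Substitute: A·(9 + (3)·3 + (-4)) = A·14 = 1, so A = 1/14.
General solution: y = C₁e^(x) + C₂e^(-4x) + (1/14)e^(3x).


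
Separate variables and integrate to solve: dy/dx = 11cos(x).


g(y) = 1, so integrate directly: y = ∫ 11cos(x) dx = 11sin(x) + C.


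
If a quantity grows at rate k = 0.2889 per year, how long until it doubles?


Exponential growth: P(t) = P₀ e^(0.2889t). Set P(t)/P₀ = 2: e^(0.2889t) = 2.
Solve: t = ln(2)/0.2889 ≈ 2.40 years.


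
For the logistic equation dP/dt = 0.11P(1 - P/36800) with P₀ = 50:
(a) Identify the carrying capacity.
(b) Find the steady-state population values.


Logistic ODE dP/dt = 0.11P(1 - P/36800) has equilibria where dP/dt = 0, i.e. P = 0 or P = 36800.
The coefficient (1 - P/K) = 0 when P = K, identifying K = 36800 as the carrying capacity.
(a) K = 36800; (b) equilibria P = 0 and P = 36800.


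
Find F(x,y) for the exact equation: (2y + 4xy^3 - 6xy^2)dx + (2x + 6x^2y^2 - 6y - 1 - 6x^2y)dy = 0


Check exactness: ∂M/∂y = 2 + 12xy^2 - 12xy and ∂N/∂x = 2 + 12xy^2 - 12xy; equal, so the equation is exact.
Integrate M with respect to x (treating y as constant): ∫M dx = 2xy + 2x^2y^3 - 3x^2y^2 + h(y).
Differentiate w.r.t. y and set equal to N: the x-dependent terms already match, leaving h'(y) = -6y - 1. Integrate: h(y) = -3y^2 - y.
So F(x,y) = 2xy + 2x^2y^3 - 3y^2 - y - 3x^2y^2.
General solution: 2xy + 2x^2y^3 - 3y^2 - y - 3x^2y^2 = C.


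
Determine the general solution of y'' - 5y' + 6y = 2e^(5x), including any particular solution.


Characteristic roots of r² - 5r + 6 = 0 are 2, 3.
y_h = C₁e^(2x) + C₂e^(3x).
Forcing exponent 5 is not a characteristic root; try y_p = Ae^(5x).
Substitute: A·(25 + (-5)·5 + (6)) = A·6 = 2, so A = 1/3.
General solution: y = C₁e^(2x) + C₂e^(3x) + (1/3)e^(5x).


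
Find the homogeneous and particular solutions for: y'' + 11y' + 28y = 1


Characteristic roots of r² + 11r + 28 = 0 are -4, -7.
y_h = C₁e^(-4x) + C₂e^(-7x).
Constant forcing; try y_p = A. Then 28A = 1 ⇒ A = 1/28.
General solution: y = C₁e^(-4x) + C₂e^(-7x) + 1/28.


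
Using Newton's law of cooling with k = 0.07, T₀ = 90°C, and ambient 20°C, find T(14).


Newton's law: dT/dt = -k(T - T_a) has solution T(t) = T_a + (T₀ - T_a)e^(-kt).
Plug in T_a = 20, T₀ = 90, k = 0.07, t = 14: T(14) = 20 + (70)e^(-0.98) ≈ 46.3°C.


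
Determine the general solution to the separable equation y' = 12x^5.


Integrate both sides with respect to x: y = ∫ 12x^5 dx = 2x^6 + C.


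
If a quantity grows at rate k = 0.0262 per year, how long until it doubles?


Exponential growth: P(t) = P₀ e^(0.0262t). Set P(t)/P₀ = 2: e^(0.0262t) = 2.
Solve: t = ln(2)/0.0262 ≈ 26.46 years.


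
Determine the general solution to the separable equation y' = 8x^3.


Integrate both sides with respect to x: y = ∫ 8x^3 dx = 2x^4 + C.


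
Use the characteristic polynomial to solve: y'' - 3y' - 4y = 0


Characteristic equation: r² - 3r - 4 = 0.
Factor: (r - 4)(r + 1) = 0 ⇒ r = 4, -1 (distinct real).
General solution: y = C₁e^(4x) + C₂e^(-x).


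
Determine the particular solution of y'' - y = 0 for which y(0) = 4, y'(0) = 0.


Characteristic roots of r² - 1 = 0 are 1, -1.
General solution y = c₁ e^(x) + c₂ e^(-x).
Apply y(0) = 4: c₁ + c₂ = 4. Apply y'(0) = 0: 1 c₁ - 1 c₂ = 0.
Solve: c₁ = 2, c₂ = 2.
Particular solution: y = 2e^(x) + 2e^(-x).


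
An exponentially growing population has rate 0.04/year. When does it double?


Exponential growth: P(t) = P₀ e^(0.04t). Set P(t)/P₀ = 2: e^(0.04t) = 2.
Solve: t = ln(2)/0.04 ≈ 17.33 years.


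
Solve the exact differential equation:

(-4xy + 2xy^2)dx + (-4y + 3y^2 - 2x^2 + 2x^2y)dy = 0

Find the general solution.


Check exactness: ∂M/∂y = -4x + 4xy and ∂N/∂x = -4x + 4xy; equal, so the equation is exact.
Integrate M with respect to x (treating y as constant): ∫M dx = -2x^2y + x^2y^2 + h(y).
Differentiate w.r.t. y and set equal to N: the x-dependent terms already match, leaving h'(y) = -4y + 3y^2. Integrate: h(y) = -2y^2 + y^3.
So F(x,y) = -2y^2 + y^3 - 2x^2y + x^2y^2.
General solution: -2y^2 + y^3 - 2x^2y + x^2y^2 = C.


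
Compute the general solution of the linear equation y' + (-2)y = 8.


P(x) = -2 ⇒ μ = e^(-2x).
(μ y)' = 8e^(-2x) ⇒ μ y = -4e^(-2x) + C.
Divide by μ: y = -4 + Ce^(2x).


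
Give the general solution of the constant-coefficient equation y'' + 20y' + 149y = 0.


Characteristic equation: r² + 20r + 149 = 0.
Discriminant is negative; roots r = -10 ± 7i (complex conjugate pair).
General solution uses e^(α x)(C₁ cos(β x) + C₂ sin(β x)): y = e^(-10x)(C₁cos(7x) + C₂sin(7x)).


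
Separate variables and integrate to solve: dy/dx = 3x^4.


Integrate both sides with respect to x: y = ∫ 3x^4 dx = (3/5)x^5 + C.


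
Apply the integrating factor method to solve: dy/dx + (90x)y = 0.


P(x) = 90x ⇒ μ = e^(45x²).
Q(x) = 0 so μ y is constant: y = Ce^(-45x²).


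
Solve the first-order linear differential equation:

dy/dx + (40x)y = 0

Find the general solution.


P(x) = 40x ⇒ μ = e^(20x²).
Q(x) = 0 so μ y is constant: y = Ce^(-20x²).


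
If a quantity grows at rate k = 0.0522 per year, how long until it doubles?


Exponential growth: P(t) = P₀ e^(0.0522t). Set P(t)/P₀ = 2: e^(0.0522t) = 2.
Solve: t = ln(2)/0.0522 ≈ 13.28 years.


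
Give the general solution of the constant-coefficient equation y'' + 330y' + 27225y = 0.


Characteristic equation: r² + 330r + 27225 = 0, i.e. (r + 165)² = 0.
Repeated root r = -165; include an x factor for the second linearly independent solution.
General solution: y = (C₁ + C₂x)e^(-165x).


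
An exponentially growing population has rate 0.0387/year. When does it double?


Exponential growth: P(t) = P₀ e^(0.0387t). Set P(t)/P₀ = 2: e^(0.0387t) = 2.
Solve: t = ln(2)/0.0387 ≈ 17.91 years.


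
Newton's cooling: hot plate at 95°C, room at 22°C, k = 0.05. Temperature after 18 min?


Newton's law: dT/dt = -k(T - T_a) has solution T(t) = T_a + (T₀ - T_a)e^(-kt).
Plug in T_a = 22, T₀ = 95, k = 0.05, t = 18: T(18) = 22 + (73)e^(-0.90) ≈ 51.7°C.


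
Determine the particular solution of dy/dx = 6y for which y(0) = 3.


General solution of y' = 6y is y = Ce^(6x).
Apply y(0) = 3: C = 3.
Particular solution: y = 3e^(6x).


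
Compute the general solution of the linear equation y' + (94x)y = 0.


P(x) = 94x ⇒ μ = e^(47x²).
Q(x) = 0 so μ y is constant: y = Ce^(-47x²).


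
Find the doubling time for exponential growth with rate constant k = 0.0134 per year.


Exponential growth: P(t) = P₀ e^(0.0134t). Set P(t)/P₀ = 2: e^(0.0134t) = 2.
Solve: t = ln(2)/0.0134 ≈ 51.73 years.


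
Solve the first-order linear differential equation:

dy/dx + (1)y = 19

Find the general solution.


P(x) = 1, Q(x) = 19; integrating factor μ = e^(x).
(μ y)' = 19e^(x) ⇒ μ y = 19e^(x) + C.
Divide by μ: y = 19 + Ce^(-x).


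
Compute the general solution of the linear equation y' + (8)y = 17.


P(x) = 8, Q(x) = 17; integrating factor μ = e^(8x).
(μ y)' = 17e^(8x) ⇒ μ y = (17/8)e^(8x) + C.
Divide by μ: y = 17/8 + Ce^(-8x).


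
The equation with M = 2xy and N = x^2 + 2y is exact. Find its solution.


Check exactness: ∂M/∂y = 2x and ∂N/∂x = 2x; equal, so the equation is exact.
Integrate M with respect to x (treating y as constant): ∫M dx = x^2y + h(y).
Differentiate w.r.t. y and set equal to N: the x-dependent terms already match, leaving h'(y) = 2y. Integrate: h(y) = y^2.
So F(x,y) = x^2y + y^2.
General solution: x^2y + y^2 = C.


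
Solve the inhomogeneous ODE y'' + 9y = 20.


Homogeneous part: r² + 9 = 0 ⇒ r = ±3i, so y_h = C₁cos(3x) + C₂sin(3x).
Try constant y_p = A; plug in: 9A = 20 ⇒ A = 20/9.
General solution: y = C₁cos(3x) + C₂sin(3x) + 20/9.


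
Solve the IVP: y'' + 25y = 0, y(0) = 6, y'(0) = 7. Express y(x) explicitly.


Characteristic roots of r² + 25 = 0 are ±5i, so y = C₁cos(5x) + C₂sin(5x).
Apply y(0) = 6: C₁ = 6. Differentiate and apply y'(0) = 7: 5·C₂ = 7, so C₂ = 7/5.
Particular solution: y = 6cos(5x) + (7/5)sin(5x).


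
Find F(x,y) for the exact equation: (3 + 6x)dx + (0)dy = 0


Check exactness: ∂M/∂y = 0 and ∂N/∂x = 0; equal, so the equation is exact.
Integrate M with respect to x (treating y as constant): ∫M dx = 3x + 3x^2 + h(y).
Differentiate w.r.t. y and set equal to N: all terms match, so h'(y) = 0 and h is a constant absorbed into C.
General solution: 3x + 3x^2 = C.


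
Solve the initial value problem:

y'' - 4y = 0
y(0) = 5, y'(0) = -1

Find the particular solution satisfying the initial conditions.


Characteristic roots of r² - 4 = 0 are -2, 2.
General solution y = c₁ e^(-2x) + c₂ e^(2x).
Apply y(0) = 5: c₁ + c₂ = 5. Apply y'(0) = -1: -2 c₁ + 2 c₂ = -1.
Solve: c₁ = 11/4, c₂ = 9/4.
Particular solution: y = (11/4)e^(-2x) + (9/4)e^(2x).


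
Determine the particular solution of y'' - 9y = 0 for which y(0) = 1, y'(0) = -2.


Characteristic roots of r² - 9 = 0 are -3, 3.
General solution y = c₁ e^(-3x) + c₂ e^(3x).
Apply y(0) = 1: c₁ + c₂ = 1. Apply y'(0) = -2: -3 c₁ + 3 c₂ = -2.
Solve: c₁ = 5/6, c₂ = 1/6.
Particular solution: y = (5/6)e^(-3x) + (1/6)e^(3x).


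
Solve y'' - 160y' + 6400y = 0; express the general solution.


Characteristic equation: r² - 160r + 6400 = 0, i.e. (r - 80)² = 0.
Repeated root r = 80; include an x factor for the second linearly independent solution.
General solution: y = (C₁ + C₂x)e^(80x).


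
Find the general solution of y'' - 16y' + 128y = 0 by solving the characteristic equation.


Characteristic equation: r² - 16r + 128 = 0.
Discriminant is negative; roots r = 8 ± 8i (complex conjugate pair).
General solution uses e^(α x)(C₁ cos(β x) + C₂ sin(β x)): y = e^(8x)(C₁cos(8x) + C₂sin(8x)).


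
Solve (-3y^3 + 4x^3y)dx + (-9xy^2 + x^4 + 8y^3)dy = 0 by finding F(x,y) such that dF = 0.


Check exactness: ∂M/∂y = -9y^2 + 4x^3 and ∂N/∂x = -9y^2 + 4x^3; equal, so the equation is exact.
Integrate M with respect to x (treating y as constant): ∫M dx = -3xy^3 + x^4y + h(y).
Differentiate w.r.t. y and set equal to N: the x-dependent terms already match, leaving h'(y) = 8y^3. Integrate: h(y) = 2y^4.
So F(x,y) = -3xy^3 + x^4y + 2y^4.
General solution: -3xy^3 + x^4y + 2y^4 = C.


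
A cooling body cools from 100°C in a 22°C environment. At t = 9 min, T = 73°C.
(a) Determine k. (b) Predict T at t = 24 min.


Newton's law: T(t) = T_a + (T₀ - T_a)e^(-kt).
(a) Use T(9) = 73: (73 - 22)/(100 - 22) = e^(-k·9), so k = -ln(0.654)/9 ≈ 0.0472.
(b) Apply k to t = 24: T(24) = 22 + (78)e^(-1.133) ≈ 47.1°C.
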